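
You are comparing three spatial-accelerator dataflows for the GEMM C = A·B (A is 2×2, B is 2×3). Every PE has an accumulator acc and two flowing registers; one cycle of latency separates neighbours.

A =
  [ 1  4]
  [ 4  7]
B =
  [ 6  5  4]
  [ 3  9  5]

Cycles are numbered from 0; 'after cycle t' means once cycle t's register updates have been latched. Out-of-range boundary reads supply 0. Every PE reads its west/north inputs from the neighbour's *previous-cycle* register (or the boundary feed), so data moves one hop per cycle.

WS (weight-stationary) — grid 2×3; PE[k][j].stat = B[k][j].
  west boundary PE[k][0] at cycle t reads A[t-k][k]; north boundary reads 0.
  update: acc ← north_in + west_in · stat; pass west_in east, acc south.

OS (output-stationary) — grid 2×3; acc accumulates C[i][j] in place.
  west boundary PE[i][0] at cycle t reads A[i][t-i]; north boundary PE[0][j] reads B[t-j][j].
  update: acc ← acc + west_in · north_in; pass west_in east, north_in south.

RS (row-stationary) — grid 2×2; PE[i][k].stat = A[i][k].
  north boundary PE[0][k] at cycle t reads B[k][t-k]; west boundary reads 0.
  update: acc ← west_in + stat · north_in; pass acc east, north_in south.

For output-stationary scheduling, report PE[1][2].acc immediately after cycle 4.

PE[1][2].acc = 51

OS (2×3). Following PE[1][2] plus its west/north inputs:
  step 0 · PE0,2: acc=0; fwd→0 fwd↓0
  step 0 · PE1,1: acc=0; fwd→0 fwd↓0
  step 0 · PE1,2: acc=0; fwd→0 fwd↓0
  step 1 · PE0,2: acc=0; fwd→0 fwd↓0
  step 1 · PE1,1: acc=0; fwd→0 fwd↓0
  step 1 · PE1,2: acc=0; fwd→0 fwd↓0
  step 2 · PE0,2: acc=4; fwd→1 fwd↓4
  step 2 · PE1,1: acc=20; fwd→4 fwd↓5
  step 2 · PE1,2: acc=0; fwd→0 fwd↓0
  step 3 · PE0,2: acc=24; fwd→4 fwd↓5
  step 3 · PE1,1: acc=83; fwd→7 fwd↓9
  step 3 · PE1,2: acc=16; fwd→4 fwd↓4
  step 4 · PE0,2: acc=24; fwd→0 fwd↓0
  step 4 · PE1,1: acc=83; fwd→0 fwd↓0
  step 4 · PE1,2: acc=51; fwd→7 fwd↓5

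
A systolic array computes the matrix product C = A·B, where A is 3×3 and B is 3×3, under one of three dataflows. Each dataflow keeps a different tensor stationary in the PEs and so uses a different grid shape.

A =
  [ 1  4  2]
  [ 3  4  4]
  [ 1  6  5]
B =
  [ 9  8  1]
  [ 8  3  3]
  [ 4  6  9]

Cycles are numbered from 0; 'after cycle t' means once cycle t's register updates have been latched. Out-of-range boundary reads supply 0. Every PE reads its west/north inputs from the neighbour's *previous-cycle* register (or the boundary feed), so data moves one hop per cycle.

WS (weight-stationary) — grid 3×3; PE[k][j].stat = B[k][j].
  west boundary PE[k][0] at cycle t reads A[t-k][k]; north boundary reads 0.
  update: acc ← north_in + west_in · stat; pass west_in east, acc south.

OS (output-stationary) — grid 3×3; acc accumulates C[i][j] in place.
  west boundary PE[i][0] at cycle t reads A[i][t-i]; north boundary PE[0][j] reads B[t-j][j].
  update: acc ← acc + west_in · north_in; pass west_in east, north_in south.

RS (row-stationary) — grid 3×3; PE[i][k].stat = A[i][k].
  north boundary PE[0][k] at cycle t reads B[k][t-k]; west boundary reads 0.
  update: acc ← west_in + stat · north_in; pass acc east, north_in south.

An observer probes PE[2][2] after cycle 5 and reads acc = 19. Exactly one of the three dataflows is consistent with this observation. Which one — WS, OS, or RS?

Under WS (3×3), PE[2][2]:
  step 0 · PE2,2: acc=0; fwd→0 fwd↓0
  step 1 · PE2,2: acc=0; fwd→0 fwd↓0
  step 2 · PE2,2: acc=0; fwd→0 fwd↓0
  step 3 · PE2,2: acc=0; fwd→0 fwd↓0
  step 4 · PE2,2: acc=31; fwd→2 fwd↓31
  step 5 · PE2,2: acc=51; fwd→4 fwd↓51
Under OS (3×3), PE[2][2]:
  step 0 · PE2,2: acc=0; fwd→0 fwd↓0
  step 1 · PE2,2: acc=0; fwd→0 fwd↓0
  step 2 · PE2,2: acc=0; fwd→0 fwd↓0
  step 3 · PE2,2: acc=0; fwd→0 fwd↓0
  step 4 · PE2,2: acc=1; fwd→1 fwd↓1
  step 5 · PE2,2: acc=19; fwd→6 fwd↓3
Under RS (3×3), PE[2][2]:
  step 0 · PE2,2: acc=0; fwd→0 fwd↓0
  step 1 · PE2,2: acc=0; fwd→0 fwd↓0
  step 2 · PE2,2: acc=0; fwd→0 fwd↓0
  step 3 · PE2,2: acc=0; fwd→0 fwd↓0
  step 4 · PE2,2: acc=77; fwd→77 fwd↓4
  step 5 · PE2,2: acc=56; fwd→56 fwd↓6

dataflow = OS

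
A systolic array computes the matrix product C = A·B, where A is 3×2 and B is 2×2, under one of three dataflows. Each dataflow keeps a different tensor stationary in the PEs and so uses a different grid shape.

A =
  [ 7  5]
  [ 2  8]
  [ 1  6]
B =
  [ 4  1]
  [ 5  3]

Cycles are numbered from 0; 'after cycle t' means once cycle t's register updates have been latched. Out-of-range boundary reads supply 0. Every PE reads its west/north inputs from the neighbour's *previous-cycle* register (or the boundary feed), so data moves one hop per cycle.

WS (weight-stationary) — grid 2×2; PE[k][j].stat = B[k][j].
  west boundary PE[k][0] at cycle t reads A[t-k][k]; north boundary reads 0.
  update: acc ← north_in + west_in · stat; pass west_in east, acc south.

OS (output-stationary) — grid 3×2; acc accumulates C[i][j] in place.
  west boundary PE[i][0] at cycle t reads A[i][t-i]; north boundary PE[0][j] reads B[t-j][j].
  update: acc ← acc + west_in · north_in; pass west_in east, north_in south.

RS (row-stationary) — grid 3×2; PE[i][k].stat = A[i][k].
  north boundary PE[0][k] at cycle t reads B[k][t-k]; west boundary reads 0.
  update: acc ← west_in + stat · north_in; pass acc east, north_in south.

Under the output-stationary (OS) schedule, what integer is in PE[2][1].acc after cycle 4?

PE[2][1].acc = 19

OS on a 3×2 grid — tracing PE[2][1] and its feeders:
  cycle 0: PE[1][1] → acc 0, east 0, south 0
  cycle 0: PE[2][0] → acc 0, east 0, south 0
  cycle 0: PE[2][1] → acc 0, east 0, south 0
  cycle 1: PE[1][1] → acc 0, east 0, south 0
  cycle 1: PE[2][0] → acc 0, east 0, south 0
  cycle 1: PE[2][1] → acc 0, east 0, south 0
  cycle 2: PE[1][1] → acc 2, east 2, south 1
  cycle 2: PE[2][0] → acc 4, east 1, south 4
  cycle 2: PE[2][1] → acc 0, east 0, south 0
  cycle 3: PE[1][1] → acc 26, east 8, south 3
  cycle 3: PE[2][0] → acc 34, east 6, south 5
  cycle 3: PE[2][1] → acc 1, east 1, south 1
  cycle 4: PE[1][1] → acc 26, east 0, south 0
  cycle 4: PE[2][0] → acc 34, east 0, south 0
  cycle 4: PE[2][1] → acc 19, east 6, south 3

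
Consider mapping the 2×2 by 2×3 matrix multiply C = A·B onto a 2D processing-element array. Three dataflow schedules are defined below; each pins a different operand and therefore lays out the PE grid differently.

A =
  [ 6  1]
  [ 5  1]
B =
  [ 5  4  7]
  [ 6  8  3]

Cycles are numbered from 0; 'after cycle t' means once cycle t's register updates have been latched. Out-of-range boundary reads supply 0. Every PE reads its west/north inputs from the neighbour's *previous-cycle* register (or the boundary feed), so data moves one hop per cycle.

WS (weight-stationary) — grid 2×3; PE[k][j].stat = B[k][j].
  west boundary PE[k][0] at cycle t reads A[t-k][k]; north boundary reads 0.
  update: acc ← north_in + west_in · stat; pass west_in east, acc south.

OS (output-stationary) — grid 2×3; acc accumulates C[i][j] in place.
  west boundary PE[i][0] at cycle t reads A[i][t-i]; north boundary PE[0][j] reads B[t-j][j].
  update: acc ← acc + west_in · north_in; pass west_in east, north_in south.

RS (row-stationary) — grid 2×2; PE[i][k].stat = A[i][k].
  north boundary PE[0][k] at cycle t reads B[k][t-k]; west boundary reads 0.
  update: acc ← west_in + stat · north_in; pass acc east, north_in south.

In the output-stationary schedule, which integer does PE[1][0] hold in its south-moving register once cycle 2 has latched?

register = 6

Tracing OS — 2×3 array, target PE[1][0]:
  after 0 — PE[0][0] acc=30, pass-E 6, pass-S 5
  after 0 — PE[1][0] acc=0, pass-E 0, pass-S 0
  after 1 — PE[0][0] acc=36, pass-E 1, pass-S 6
  after 1 — PE[1][0] acc=25, pass-E 5, pass-S 5
  after 2 — PE[0][0] acc=36, pass-E 0, pass-S 0
  after 2 — PE[1][0] acc=31, pass-E 1, pass-S 6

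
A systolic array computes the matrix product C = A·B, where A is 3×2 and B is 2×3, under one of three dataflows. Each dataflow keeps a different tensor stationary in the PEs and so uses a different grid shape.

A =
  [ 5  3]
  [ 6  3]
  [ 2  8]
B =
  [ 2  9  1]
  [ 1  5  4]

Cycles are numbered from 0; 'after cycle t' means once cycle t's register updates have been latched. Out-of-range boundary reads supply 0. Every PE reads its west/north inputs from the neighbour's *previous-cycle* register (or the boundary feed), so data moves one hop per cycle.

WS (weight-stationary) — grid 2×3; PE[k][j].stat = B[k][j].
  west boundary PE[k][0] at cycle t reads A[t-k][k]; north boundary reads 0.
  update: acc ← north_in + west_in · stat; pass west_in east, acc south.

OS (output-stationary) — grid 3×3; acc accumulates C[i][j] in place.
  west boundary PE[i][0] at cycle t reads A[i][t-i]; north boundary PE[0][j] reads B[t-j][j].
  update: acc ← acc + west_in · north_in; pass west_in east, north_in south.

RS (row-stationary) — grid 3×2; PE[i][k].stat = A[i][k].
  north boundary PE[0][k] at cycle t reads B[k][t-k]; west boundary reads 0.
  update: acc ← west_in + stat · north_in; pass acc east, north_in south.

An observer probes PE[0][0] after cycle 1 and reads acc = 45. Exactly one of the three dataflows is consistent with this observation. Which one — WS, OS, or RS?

WS (2×3 grid), PE[0][0]:
  [0] (0,0) acc=10 (h:5 v:10)
  [1] (0,0) acc=12 (h:6 v:12)
OS (3×3 grid), PE[0][0]:
  [0] (0,0) acc=10 (h:5 v:2)
  [1] (0,0) acc=13 (h:3 v:1)
RS (3×2 grid), PE[0][0]:
  [0] (0,0) acc=10 (h:10 v:2)
  [1] (0,0) acc=45 (h:45 v:9)

dataflow = RS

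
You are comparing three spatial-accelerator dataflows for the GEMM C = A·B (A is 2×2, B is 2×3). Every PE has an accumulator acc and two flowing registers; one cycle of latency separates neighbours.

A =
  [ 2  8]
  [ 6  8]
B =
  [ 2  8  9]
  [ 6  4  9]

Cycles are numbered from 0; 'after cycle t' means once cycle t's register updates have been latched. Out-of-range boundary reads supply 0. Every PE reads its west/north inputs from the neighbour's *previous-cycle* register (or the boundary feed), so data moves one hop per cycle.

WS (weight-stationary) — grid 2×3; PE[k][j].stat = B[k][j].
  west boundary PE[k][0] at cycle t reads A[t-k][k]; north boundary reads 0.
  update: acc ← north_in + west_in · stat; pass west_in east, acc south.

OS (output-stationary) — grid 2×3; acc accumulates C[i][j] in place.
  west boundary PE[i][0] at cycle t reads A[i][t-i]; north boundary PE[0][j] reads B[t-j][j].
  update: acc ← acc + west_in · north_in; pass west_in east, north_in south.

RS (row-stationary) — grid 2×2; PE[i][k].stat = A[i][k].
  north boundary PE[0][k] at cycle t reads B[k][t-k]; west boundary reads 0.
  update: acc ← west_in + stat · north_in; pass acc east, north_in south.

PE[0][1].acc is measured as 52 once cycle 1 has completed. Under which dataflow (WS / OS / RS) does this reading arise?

dataflow = RS

— WS: 2×3; PE[0][1] trace:
  0: (0,1).acc=0  regs=<0,0>
  1: (0,1).acc=16  regs=<2,16>
— OS: 2×3; PE[0][1] trace:
  0: (0,1).acc=0  regs=<0,0>
  1: (0,1).acc=16  regs=<2,8>
— RS: 2×2; PE[0][1] trace:
  0: (0,1).acc=0  regs=<0,0>
  1: (0,1).acc=52  regs=<52,6>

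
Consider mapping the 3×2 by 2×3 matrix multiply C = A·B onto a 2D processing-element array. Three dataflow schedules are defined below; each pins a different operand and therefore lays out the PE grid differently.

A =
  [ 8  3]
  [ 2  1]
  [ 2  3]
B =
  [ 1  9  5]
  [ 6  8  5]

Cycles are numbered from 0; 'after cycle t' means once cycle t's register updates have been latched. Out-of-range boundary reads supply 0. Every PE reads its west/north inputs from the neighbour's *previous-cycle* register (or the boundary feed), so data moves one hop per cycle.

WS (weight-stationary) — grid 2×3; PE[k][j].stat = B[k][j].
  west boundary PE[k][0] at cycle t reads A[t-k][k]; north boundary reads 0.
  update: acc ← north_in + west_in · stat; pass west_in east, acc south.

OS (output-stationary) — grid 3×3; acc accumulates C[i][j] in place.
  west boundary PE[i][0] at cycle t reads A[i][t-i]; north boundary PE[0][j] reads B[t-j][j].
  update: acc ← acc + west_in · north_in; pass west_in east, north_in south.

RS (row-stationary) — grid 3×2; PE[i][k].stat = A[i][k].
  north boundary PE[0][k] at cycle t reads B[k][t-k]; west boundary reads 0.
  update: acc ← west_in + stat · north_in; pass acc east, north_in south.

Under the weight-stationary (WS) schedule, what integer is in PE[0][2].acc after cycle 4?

WS 2×3: PE[0][2] cycle-by-cycle (with neighbour feeds):
  c0 r0c1: 0 / 0 / 0
  c0 r0c2: 0 / 0 / 0
  c1 r0c1: 72 / 8 / 72
  c1 r0c2: 0 / 0 / 0
  c2 r0c1: 18 / 2 / 18
  c2 r0c2: 40 / 8 / 40
  c3 r0c1: 18 / 2 / 18
  c3 r0c2: 10 / 2 / 10
  c4 r0c1: 0 / 0 / 0
  c4 r0c2: 10 / 2 / 10

PE[0][2].acc = 10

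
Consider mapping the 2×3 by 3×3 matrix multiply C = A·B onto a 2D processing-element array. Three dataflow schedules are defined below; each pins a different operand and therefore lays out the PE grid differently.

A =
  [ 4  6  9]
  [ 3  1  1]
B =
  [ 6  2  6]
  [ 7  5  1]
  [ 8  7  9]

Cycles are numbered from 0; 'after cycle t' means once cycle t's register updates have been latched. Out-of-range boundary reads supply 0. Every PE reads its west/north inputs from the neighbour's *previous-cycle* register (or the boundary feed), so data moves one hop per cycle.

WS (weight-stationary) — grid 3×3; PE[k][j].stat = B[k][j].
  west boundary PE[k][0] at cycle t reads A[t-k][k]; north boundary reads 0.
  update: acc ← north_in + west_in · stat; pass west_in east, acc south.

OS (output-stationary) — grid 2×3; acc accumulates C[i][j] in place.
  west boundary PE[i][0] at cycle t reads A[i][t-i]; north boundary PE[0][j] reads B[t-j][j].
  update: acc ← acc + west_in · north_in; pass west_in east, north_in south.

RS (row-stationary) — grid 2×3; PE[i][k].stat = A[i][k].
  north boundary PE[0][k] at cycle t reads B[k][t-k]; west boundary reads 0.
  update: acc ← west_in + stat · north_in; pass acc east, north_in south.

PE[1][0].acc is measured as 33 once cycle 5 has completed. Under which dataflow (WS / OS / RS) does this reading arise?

dataflow = OS

WS (3×3 grid), PE[1][0]:
  cycle 0: PE[1][0] → acc 0, east 0, south 0
  cycle 1: PE[1][0] → acc 66, east 6, south 66
  cycle 2: PE[1][0] → acc 25, east 1, south 25
  cycle 3: PE[1][0] → acc 0, east 0, south 0
  cycle 4: PE[1][0] → acc 0, east 0, south 0
  cycle 5: PE[1][0] → acc 0, east 0, south 0
OS (2×3 grid), PE[1][0]:
  cycle 0: PE[1][0] → acc 0, east 0, south 0
  cycle 1: PE[1][0] → acc 18, east 3, south 6
  cycle 2: PE[1][0] → acc 25, east 1, south 7
  cycle 3: PE[1][0] → acc 33, east 1, south 8
  cycle 4: PE[1][0] → acc 33, east 0, south 0
  cycle 5: PE[1][0] → acc 33, east 0, south 0
RS (2×3 grid), PE[1][0]:
  cycle 0: PE[1][0] → acc 0, east 0, south 0
  cycle 1: PE[1][0] → acc 18, east 18, south 6
  cycle 2: PE[1][0] → acc 6, east 6, south 2
  cycle 3: PE[1][0] → acc 18, east 18, south 6
  cycle 4: PE[1][0] → acc 0, east 0, south 0
  cycle 5: PE[1][0] → acc 0, east 0, south 0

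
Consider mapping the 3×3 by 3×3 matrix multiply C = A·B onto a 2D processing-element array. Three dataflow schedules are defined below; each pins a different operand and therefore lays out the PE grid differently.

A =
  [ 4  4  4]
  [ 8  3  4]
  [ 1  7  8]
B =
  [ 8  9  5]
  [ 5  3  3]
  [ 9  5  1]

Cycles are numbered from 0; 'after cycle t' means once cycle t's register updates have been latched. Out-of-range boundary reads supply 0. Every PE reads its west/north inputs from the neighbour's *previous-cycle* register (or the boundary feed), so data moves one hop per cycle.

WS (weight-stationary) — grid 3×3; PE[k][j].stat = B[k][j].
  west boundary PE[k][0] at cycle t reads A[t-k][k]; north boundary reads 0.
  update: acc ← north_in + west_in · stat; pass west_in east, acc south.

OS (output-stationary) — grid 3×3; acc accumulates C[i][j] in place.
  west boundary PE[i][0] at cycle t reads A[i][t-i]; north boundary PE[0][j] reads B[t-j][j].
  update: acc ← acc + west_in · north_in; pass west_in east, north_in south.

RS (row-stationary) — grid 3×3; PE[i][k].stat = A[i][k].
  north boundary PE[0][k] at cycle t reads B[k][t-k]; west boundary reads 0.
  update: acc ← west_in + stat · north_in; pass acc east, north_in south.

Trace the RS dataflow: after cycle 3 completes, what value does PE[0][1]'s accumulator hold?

PE[0][1].acc = 32

RS on a 3×3 grid — tracing PE[0][1] and its feeders:
  [0] (0,0) acc=32 (h:32 v:8)
  [0] (0,1) acc=0 (h:0 v:0)
  [1] (0,0) acc=36 (h:36 v:9)
  [1] (0,1) acc=52 (h:52 v:5)
  [2] (0,0) acc=20 (h:20 v:5)
  [2] (0,1) acc=48 (h:48 v:3)
  [3] (0,0) acc=0 (h:0 v:0)
  [3] (0,1) acc=32 (h:32 v:3)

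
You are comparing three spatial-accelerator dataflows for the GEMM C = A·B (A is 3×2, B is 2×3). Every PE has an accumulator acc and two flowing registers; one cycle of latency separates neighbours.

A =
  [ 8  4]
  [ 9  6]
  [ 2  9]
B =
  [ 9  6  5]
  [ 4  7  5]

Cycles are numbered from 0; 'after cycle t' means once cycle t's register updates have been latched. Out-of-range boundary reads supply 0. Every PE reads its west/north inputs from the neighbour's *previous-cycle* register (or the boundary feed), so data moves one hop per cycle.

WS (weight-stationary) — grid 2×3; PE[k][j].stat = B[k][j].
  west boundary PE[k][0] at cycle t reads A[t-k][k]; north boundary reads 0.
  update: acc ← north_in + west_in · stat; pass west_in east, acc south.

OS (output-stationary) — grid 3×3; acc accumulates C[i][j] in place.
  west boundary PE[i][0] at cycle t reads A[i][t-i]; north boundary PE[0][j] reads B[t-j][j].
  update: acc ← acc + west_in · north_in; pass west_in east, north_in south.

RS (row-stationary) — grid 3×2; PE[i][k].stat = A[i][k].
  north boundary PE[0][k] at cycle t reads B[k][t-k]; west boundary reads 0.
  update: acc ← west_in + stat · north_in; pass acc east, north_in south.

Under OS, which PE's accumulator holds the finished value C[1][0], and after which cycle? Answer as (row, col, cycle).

OS: C[1][0] accumulates in PE[1][0]:
  0: (1,0).acc=0  regs=<0,0>
  1: (1,0).acc=81  regs=<9,9>
  2: (1,0).acc=105  regs=<6,4>

(row, col, cycle) = (1, 0, 2)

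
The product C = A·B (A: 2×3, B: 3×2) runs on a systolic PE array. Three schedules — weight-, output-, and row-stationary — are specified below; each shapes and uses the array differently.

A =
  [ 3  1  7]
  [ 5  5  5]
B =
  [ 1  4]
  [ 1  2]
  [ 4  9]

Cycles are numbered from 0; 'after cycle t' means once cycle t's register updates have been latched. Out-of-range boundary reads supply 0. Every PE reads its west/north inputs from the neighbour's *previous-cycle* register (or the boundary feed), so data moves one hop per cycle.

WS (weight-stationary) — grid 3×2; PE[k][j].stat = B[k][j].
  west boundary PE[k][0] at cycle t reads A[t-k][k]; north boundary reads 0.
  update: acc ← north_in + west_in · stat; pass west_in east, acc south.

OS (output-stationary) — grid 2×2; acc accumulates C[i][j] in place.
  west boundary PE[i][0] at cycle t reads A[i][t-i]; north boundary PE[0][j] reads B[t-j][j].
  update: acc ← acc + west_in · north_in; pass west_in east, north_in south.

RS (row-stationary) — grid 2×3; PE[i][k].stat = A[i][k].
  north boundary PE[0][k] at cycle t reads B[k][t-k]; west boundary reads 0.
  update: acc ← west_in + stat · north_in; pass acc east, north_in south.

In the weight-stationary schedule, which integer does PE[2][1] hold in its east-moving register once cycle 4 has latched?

WS 3×2: PE[2][1] cycle-by-cycle (with neighbour feeds):
  @0  [1,1]  acc 0  |  →0  ↓0
  @0  [2,0]  acc 0  |  →0  ↓0
  @0  [2,1]  acc 0  |  →0  ↓0
  @1  [1,1]  acc 0  |  →0  ↓0
  @1  [2,0]  acc 0  |  →0  ↓0
  @1  [2,1]  acc 0  |  →0  ↓0
  @2  [1,1]  acc 14  |  →1  ↓14
  @2  [2,0]  acc 32  |  →7  ↓32
  @2  [2,1]  acc 0  |  →0  ↓0
  @3  [1,1]  acc 30  |  →5  ↓30
  @3  [2,0]  acc 30  |  →5  ↓30
  @3  [2,1]  acc 77  |  →7  ↓77
  @4  [1,1]  acc 0  |  →0  ↓0
  @4  [2,0]  acc 0  |  →0  ↓0
  @4  [2,1]  acc 75  |  →5  ↓75

register = 5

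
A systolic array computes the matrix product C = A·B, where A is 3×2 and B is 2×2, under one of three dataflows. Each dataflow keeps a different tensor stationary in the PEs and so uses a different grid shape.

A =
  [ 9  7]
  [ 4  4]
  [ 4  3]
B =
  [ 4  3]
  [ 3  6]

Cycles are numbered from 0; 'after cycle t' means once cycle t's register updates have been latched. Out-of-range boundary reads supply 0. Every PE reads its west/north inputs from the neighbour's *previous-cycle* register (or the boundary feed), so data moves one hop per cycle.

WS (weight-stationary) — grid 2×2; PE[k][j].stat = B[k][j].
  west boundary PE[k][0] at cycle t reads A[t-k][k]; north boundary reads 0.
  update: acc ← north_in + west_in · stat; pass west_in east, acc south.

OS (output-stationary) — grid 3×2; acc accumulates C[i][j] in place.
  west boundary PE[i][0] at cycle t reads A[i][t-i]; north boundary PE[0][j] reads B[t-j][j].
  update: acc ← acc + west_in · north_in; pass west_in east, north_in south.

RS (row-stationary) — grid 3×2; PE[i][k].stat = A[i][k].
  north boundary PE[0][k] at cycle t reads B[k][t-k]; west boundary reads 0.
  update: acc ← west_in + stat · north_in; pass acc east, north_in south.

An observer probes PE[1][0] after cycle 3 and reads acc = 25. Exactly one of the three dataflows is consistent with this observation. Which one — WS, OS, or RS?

dataflow = WS

— WS: 2×2; PE[1][0] trace:
  after 0 — PE[1][0] acc=0, pass-E 0, pass-S 0
  after 1 — PE[1][0] acc=57, pass-E 7, pass-S 57
  after 2 — PE[1][0] acc=28, pass-E 4, pass-S 28
  after 3 — PE[1][0] acc=25, pass-E 3, pass-S 25
— OS: 3×2; PE[1][0] trace:
  after 0 — PE[1][0] acc=0, pass-E 0, pass-S 0
  after 1 — PE[1][0] acc=16, pass-E 4, pass-S 4
  after 2 — PE[1][0] acc=28, pass-E 4, pass-S 3
  after 3 — PE[1][0] acc=28, pass-E 0, pass-S 0
— RS: 3×2; PE[1][0] trace:
  after 0 — PE[1][0] acc=0, pass-E 0, pass-S 0
  after 1 — PE[1][0] acc=16, pass-E 16, pass-S 4
  after 2 — PE[1][0] acc=12, pass-E 12, pass-S 3
  after 3 — PE[1][0] acc=0, pass-E 0, pass-S 0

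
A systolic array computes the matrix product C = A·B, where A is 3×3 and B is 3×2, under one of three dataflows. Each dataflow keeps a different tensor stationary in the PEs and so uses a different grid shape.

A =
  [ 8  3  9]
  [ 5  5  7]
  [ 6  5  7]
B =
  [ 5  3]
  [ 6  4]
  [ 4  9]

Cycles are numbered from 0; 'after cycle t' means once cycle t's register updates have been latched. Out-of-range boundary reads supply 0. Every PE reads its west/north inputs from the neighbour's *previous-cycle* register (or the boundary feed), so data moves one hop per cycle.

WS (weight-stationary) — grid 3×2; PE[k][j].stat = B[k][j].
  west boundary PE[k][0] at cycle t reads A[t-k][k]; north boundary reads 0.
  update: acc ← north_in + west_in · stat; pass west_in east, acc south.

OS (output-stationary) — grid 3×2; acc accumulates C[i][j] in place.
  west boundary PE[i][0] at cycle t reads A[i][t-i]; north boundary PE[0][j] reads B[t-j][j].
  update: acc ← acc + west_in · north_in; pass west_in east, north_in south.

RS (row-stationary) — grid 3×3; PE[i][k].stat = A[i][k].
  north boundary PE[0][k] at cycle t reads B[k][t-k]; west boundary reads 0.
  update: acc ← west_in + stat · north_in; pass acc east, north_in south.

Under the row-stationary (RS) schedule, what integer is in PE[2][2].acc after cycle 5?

RS (3×3). Following PE[2][2] plus its west/north inputs:
  [0] (1,2) acc=0 (h:0 v:0)
  [0] (2,1) acc=0 (h:0 v:0)
  [0] (2,2) acc=0 (h:0 v:0)
  [1] (1,2) acc=0 (h:0 v:0)
  [1] (2,1) acc=0 (h:0 v:0)
  [1] (2,2) acc=0 (h:0 v:0)
  [2] (1,2) acc=0 (h:0 v:0)
  [2] (2,1) acc=0 (h:0 v:0)
  [2] (2,2) acc=0 (h:0 v:0)
  [3] (1,2) acc=83 (h:83 v:4)
  [3] (2,1) acc=60 (h:60 v:6)
  [3] (2,2) acc=0 (h:0 v:0)
  [4] (1,2) acc=98 (h:98 v:9)
  [4] (2,1) acc=38 (h:38 v:4)
  [4] (2,2) acc=88 (h:88 v:4)
  [5] (1,2) acc=0 (h:0 v:0)
  [5] (2,1) acc=0 (h:0 v:0)
  [5] (2,2) acc=101 (h:101 v:9)

PE[2][2].acc = 101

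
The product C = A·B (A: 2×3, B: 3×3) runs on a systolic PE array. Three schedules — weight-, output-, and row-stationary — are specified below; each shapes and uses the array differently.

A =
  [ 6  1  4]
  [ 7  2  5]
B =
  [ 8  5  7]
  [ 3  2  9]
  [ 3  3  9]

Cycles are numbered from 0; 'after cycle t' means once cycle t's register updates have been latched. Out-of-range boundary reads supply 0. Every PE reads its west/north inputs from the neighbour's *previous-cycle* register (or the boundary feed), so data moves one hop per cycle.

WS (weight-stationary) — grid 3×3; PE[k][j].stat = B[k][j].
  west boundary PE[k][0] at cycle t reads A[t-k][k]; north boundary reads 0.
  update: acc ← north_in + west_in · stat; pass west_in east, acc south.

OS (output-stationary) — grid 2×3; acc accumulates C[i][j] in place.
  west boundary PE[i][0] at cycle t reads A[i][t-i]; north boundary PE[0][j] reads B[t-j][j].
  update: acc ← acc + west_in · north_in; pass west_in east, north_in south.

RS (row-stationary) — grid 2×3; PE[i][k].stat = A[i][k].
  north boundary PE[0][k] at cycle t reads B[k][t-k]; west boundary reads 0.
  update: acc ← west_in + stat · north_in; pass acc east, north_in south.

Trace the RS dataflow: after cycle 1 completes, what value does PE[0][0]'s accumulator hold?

PE[0][0].acc = 30

RS (2×3). Following PE[0][0] plus its west/north inputs:
  0: (0,0).acc=48  regs=<48,8>
  1: (0,0).acc=30  regs=<30,5>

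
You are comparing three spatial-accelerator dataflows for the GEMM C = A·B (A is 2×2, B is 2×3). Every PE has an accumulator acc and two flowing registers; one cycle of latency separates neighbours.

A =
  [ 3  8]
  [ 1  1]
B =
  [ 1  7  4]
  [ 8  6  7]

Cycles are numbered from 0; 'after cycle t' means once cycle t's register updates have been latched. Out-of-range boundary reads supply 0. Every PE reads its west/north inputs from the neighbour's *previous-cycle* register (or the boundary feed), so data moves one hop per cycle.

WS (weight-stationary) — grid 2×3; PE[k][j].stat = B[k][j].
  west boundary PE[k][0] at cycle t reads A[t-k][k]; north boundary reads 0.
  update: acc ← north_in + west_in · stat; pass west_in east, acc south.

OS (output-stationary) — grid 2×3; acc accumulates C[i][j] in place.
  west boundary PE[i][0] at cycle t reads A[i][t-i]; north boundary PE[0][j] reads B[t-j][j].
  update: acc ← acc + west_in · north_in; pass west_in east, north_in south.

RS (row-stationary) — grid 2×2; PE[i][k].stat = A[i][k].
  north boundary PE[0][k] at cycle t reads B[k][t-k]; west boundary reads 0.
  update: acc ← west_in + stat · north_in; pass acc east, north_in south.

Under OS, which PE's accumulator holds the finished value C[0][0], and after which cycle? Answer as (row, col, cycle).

OS: C[0][0] accumulates in PE[0][0]:
  [0] (0,0) acc=3 (h:3 v:1)
  [1] (0,0) acc=67 (h:8 v:8)

(row, col, cycle) = (0, 0, 1)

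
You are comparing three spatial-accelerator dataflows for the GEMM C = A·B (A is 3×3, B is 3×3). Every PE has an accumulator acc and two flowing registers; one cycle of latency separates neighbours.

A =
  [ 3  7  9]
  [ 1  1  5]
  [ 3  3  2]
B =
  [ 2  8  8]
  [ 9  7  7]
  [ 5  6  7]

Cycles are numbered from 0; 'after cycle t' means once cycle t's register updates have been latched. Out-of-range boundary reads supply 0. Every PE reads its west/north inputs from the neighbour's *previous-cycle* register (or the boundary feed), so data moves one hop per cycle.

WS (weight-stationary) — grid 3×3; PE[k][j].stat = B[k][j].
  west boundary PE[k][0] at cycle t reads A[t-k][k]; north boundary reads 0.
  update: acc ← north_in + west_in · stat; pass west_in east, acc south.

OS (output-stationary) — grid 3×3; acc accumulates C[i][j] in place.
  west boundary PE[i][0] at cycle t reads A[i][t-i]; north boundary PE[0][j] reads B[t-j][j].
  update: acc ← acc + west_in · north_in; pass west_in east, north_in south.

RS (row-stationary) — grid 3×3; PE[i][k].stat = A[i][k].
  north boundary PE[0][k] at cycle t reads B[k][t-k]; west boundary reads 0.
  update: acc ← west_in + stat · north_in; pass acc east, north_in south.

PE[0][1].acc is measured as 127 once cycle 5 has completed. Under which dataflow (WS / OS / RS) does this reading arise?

dataflow = OS

— WS: 3×3; PE[0][1] trace:
  c0 r0c1: 0 / 0 / 0
  c1 r0c1: 24 / 3 / 24
  c2 r0c1: 8 / 1 / 8
  c3 r0c1: 24 / 3 / 24
  c4 r0c1: 0 / 0 / 0
  c5 r0c1: 0 / 0 / 0
— OS: 3×3; PE[0][1] trace:
  c0 r0c1: 0 / 0 / 0
  c1 r0c1: 24 / 3 / 8
  c2 r0c1: 73 / 7 / 7
  c3 r0c1: 127 / 9 / 6
  c4 r0c1: 127 / 0 / 0
  c5 r0c1: 127 / 0 / 0
— RS: 3×3; PE[0][1] trace:
  c0 r0c1: 0 / 0 / 0
  c1 r0c1: 69 / 69 / 9
  c2 r0c1: 73 / 73 / 7
  c3 r0c1: 73 / 73 / 7
  c4 r0c1: 0 / 0 / 0
  c5 r0c1: 0 / 0 / 0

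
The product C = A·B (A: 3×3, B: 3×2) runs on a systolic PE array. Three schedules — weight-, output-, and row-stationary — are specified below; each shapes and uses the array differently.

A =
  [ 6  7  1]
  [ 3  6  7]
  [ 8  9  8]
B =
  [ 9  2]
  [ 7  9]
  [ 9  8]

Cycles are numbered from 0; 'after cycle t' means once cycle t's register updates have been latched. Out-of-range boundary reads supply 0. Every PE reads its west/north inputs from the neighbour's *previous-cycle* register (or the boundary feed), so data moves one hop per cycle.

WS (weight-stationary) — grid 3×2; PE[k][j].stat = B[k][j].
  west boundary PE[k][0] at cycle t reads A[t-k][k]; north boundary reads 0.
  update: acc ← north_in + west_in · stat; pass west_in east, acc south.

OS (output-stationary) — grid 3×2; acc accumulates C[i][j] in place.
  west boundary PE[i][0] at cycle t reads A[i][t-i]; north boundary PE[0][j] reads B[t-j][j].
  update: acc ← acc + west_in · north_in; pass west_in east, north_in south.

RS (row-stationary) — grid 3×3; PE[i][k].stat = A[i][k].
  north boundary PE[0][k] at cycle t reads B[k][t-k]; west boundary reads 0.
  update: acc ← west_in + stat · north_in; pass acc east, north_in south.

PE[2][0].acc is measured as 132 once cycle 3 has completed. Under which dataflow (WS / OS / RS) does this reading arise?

dataflow = WS

— WS: 3×2; PE[2][0] trace:
  t=0 PE[2][0]: acc=0 h=0 v=0
  t=1 PE[2][0]: acc=0 h=0 v=0
  t=2 PE[2][0]: acc=112 h=1 v=112
  t=3 PE[2][0]: acc=132 h=7 v=132
— OS: 3×2; PE[2][0] trace:
  t=0 PE[2][0]: acc=0 h=0 v=0
  t=1 PE[2][0]: acc=0 h=0 v=0
  t=2 PE[2][0]: acc=72 h=8 v=9
  t=3 PE[2][0]: acc=135 h=9 v=7
— RS: 3×3; PE[2][0] trace:
  t=0 PE[2][0]: acc=0 h=0 v=0
  t=1 PE[2][0]: acc=0 h=0 v=0
  t=2 PE[2][0]: acc=72 h=72 v=9
  t=3 PE[2][0]: acc=16 h=16 v=2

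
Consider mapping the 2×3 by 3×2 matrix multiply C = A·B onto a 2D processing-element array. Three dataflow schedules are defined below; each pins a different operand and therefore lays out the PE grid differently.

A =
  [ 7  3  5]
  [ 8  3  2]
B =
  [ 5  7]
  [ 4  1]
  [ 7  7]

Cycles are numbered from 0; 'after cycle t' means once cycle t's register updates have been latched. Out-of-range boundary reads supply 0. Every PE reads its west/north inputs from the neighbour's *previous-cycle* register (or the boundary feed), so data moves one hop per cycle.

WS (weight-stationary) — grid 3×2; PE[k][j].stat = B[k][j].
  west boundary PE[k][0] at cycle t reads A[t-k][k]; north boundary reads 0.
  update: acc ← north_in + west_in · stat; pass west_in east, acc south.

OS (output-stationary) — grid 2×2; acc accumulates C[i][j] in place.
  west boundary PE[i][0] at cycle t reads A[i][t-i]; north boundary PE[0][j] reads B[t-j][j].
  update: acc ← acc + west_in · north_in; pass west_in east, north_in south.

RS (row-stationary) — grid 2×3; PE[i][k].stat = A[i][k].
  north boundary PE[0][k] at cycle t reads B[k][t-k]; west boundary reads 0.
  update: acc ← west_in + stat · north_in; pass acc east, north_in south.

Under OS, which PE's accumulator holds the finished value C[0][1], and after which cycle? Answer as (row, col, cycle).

Under OS, C[0][1] lands at PE[0][1]:
  cycle 0: PE[0][1] → acc 0, east 0, south 0
  cycle 1: PE[0][1] → acc 49, east 7, south 7
  cycle 2: PE[0][1] → acc 52, east 3, south 1
  cycle 3: PE[0][1] → acc 87, east 5, south 7

(row, col, cycle) = (0, 1, 3)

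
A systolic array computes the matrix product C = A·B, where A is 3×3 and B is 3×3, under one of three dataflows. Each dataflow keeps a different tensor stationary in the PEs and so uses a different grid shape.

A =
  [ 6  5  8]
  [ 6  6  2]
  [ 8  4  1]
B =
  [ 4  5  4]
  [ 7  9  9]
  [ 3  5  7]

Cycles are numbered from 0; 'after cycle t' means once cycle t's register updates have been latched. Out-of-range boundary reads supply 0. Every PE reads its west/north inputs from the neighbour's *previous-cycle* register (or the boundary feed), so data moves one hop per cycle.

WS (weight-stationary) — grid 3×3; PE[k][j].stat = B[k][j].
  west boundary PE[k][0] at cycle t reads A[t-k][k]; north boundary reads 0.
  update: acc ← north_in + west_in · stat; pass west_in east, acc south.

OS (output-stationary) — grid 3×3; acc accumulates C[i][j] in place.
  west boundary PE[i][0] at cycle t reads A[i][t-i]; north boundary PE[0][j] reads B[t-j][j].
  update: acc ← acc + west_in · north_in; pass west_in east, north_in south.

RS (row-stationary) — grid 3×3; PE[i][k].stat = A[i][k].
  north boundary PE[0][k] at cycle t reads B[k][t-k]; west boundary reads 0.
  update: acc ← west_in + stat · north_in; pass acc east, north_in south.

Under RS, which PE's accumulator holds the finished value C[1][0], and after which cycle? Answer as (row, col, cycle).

(row, col, cycle) = (1, 2, 3)

RS — PE[1][2] is where C[1][0] collects:
  [0] (1,2) acc=0 (h:0 v:0)
  [1] (1,2) acc=0 (h:0 v:0)
  [2] (1,2) acc=0 (h:0 v:0)
  [3] (1,2) acc=72 (h:72 v:3)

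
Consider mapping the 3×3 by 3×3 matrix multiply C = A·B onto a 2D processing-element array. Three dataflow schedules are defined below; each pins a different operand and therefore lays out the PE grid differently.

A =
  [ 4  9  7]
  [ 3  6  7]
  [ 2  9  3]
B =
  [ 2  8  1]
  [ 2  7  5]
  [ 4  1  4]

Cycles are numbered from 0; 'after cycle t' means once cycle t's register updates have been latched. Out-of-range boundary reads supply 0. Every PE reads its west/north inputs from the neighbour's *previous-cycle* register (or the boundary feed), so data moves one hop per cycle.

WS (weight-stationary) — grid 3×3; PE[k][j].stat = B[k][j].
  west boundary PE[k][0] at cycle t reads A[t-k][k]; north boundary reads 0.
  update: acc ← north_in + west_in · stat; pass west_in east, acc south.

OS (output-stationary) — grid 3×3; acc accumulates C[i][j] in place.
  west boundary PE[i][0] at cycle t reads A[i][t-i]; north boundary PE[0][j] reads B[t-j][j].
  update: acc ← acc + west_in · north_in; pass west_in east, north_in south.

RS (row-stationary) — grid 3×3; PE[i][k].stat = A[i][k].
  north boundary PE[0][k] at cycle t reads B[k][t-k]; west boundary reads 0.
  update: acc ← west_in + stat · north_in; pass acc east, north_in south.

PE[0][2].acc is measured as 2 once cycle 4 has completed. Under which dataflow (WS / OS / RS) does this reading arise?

— WS: 3×3; PE[0][2] trace:
  t=0 PE[0][2]: acc=0 h=0 v=0
  t=1 PE[0][2]: acc=0 h=0 v=0
  t=2 PE[0][2]: acc=4 h=4 v=4
  t=3 PE[0][2]: acc=3 h=3 v=3
  t=4 PE[0][2]: acc=2 h=2 v=2
— OS: 3×3; PE[0][2] trace:
  t=0 PE[0][2]: acc=0 h=0 v=0
  t=1 PE[0][2]: acc=0 h=0 v=0
  t=2 PE[0][2]: acc=4 h=4 v=1
  t=3 PE[0][2]: acc=49 h=9 v=5
  t=4 PE[0][2]: acc=77 h=7 v=4
— RS: 3×3; PE[0][2] trace:
  t=0 PE[0][2]: acc=0 h=0 v=0
  t=1 PE[0][2]: acc=0 h=0 v=0
  t=2 PE[0][2]: acc=54 h=54 v=4
  t=3 PE[0][2]: acc=102 h=102 v=1
  t=4 PE[0][2]: acc=77 h=77 v=4

dataflow = WS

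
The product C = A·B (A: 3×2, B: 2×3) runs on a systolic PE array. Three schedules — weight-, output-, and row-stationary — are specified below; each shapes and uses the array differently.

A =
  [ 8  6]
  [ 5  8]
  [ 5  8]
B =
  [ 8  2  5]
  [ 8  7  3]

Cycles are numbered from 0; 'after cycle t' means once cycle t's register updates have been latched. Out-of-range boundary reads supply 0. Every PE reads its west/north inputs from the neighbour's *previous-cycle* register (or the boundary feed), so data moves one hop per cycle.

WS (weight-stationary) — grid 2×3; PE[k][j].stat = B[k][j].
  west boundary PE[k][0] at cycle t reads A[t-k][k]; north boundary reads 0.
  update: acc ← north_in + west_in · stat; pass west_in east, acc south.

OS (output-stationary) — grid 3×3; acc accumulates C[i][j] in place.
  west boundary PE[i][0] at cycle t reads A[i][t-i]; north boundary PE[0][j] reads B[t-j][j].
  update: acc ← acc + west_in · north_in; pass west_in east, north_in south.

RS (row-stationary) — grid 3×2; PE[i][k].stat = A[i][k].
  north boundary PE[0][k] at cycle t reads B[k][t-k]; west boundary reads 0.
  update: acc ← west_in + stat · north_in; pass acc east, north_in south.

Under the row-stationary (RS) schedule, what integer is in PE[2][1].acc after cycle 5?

PE[2][1].acc = 49

RS (3×2). Following PE[2][1] plus its west/north inputs:
  after 0 — PE[1][1] acc=0, pass-E 0, pass-S 0
  after 0 — PE[2][0] acc=0, pass-E 0, pass-S 0
  after 0 — PE[2][1] acc=0, pass-E 0, pass-S 0
  after 1 — PE[1][1] acc=0, pass-E 0, pass-S 0
  after 1 — PE[2][0] acc=0, pass-E 0, pass-S 0
  after 1 — PE[2][1] acc=0, pass-E 0, pass-S 0
  after 2 — PE[1][1] acc=104, pass-E 104, pass-S 8
  after 2 — PE[2][0] acc=40, pass-E 40, pass-S 8
  after 2 — PE[2][1] acc=0, pass-E 0, pass-S 0
  after 3 — PE[1][1] acc=66, pass-E 66, pass-S 7
  after 3 — PE[2][0] acc=10, pass-E 10, pass-S 2
  after 3 — PE[2][1] acc=104, pass-E 104, pass-S 8
  after 4 — PE[1][1] acc=49, pass-E 49, pass-S 3
  after 4 — PE[2][0] acc=25, pass-E 25, pass-S 5
  after 4 — PE[2][1] acc=66, pass-E 66, pass-S 7
  after 5 — PE[1][1] acc=0, pass-E 0, pass-S 0
  after 5 — PE[2][0] acc=0, pass-E 0, pass-S 0
  after 5 — PE[2][1] acc=49, pass-E 49, pass-S 3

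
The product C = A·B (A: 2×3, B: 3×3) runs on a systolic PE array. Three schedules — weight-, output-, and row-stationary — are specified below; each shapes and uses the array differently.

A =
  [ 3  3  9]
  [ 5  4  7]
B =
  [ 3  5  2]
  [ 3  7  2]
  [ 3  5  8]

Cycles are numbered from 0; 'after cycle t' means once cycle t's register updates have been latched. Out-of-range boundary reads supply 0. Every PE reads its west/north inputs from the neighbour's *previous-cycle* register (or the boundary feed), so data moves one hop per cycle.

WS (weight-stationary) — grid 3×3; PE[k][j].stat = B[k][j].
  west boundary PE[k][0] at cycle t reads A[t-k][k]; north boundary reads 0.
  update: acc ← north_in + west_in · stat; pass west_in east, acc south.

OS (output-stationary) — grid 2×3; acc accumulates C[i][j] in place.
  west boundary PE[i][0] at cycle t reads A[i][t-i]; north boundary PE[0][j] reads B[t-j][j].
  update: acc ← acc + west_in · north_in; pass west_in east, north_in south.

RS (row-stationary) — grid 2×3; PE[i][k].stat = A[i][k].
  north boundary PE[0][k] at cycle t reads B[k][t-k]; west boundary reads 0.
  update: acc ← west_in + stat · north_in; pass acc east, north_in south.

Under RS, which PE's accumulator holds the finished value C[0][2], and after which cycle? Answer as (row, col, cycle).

(row, col, cycle) = (0, 2, 4)

Under RS, C[0][2] lands at PE[0][2]:
  [0] (0,2) acc=0 (h:0 v:0)
  [1] (0,2) acc=0 (h:0 v:0)
  [2] (0,2) acc=45 (h:45 v:3)
  [3] (0,2) acc=81 (h:81 v:5)
  [4] (0,2) acc=84 (h:84 v:8)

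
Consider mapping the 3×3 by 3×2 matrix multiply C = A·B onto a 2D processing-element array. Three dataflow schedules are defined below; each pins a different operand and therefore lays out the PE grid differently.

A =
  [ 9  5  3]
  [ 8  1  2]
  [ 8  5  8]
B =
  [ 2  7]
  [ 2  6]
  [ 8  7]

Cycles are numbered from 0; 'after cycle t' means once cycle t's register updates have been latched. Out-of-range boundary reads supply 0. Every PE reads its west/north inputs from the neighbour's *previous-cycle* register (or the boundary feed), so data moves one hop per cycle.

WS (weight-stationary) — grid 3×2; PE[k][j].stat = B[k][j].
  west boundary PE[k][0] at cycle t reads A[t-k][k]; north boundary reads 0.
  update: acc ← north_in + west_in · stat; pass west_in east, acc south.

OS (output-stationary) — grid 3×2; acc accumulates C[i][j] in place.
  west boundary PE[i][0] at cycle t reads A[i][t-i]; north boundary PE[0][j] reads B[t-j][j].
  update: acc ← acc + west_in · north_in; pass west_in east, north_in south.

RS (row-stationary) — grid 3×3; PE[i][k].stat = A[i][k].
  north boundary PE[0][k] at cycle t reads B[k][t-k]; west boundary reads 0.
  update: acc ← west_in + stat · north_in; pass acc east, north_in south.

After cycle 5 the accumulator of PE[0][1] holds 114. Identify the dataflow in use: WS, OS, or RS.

dataflow = OS

WS (3×2 grid), PE[0][1]:
  @0  [0,1]  acc 0  |  →0  ↓0
  @1  [0,1]  acc 63  |  →9  ↓63
  @2  [0,1]  acc 56  |  →8  ↓56
  @3  [0,1]  acc 56  |  →8  ↓56
  @4  [0,1]  acc 0  |  →0  ↓0
  @5  [0,1]  acc 0  |  →0  ↓0
OS (3×2 grid), PE[0][1]:
  @0  [0,1]  acc 0  |  →0  ↓0
  @1  [0,1]  acc 63  |  →9  ↓7
  @2  [0,1]  acc 93  |  →5  ↓6
  @3  [0,1]  acc 114  |  →3  ↓7
  @4  [0,1]  acc 114  |  →0  ↓0
  @5  [0,1]  acc 114  |  →0  ↓0
RS (3×3 grid), PE[0][1]:
  @0  [0,1]  acc 0  |  →0  ↓0
  @1  [0,1]  acc 28  |  →28  ↓2
  @2  [0,1]  acc 93  |  →93  ↓6
  @3  [0,1]  acc 0  |  →0  ↓0
  @4  [0,1]  acc 0  |  →0  ↓0
  @5  [0,1]  acc 0  |  →0  ↓0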